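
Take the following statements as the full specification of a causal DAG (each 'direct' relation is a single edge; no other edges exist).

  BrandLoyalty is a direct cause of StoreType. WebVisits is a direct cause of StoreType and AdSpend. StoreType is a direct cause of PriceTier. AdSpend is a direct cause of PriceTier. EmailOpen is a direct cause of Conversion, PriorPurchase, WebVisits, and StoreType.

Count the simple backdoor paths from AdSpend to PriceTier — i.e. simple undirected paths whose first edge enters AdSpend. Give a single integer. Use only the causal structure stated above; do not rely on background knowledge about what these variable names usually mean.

2

A backdoor path from AdSpend to PriceTier is any simple undirected path whose first edge points into AdSpend (i.e. leaves AdSpend via a parent).
Parents of AdSpend: {WebVisits}.
Enumerating:
  P1: AdSpend <- WebVisits <- EmailOpen -> StoreType -> PriceTier
  P2: AdSpend <- WebVisits -> StoreType -> PriceTier
That exhausts the simple backdoor paths. Count: 2.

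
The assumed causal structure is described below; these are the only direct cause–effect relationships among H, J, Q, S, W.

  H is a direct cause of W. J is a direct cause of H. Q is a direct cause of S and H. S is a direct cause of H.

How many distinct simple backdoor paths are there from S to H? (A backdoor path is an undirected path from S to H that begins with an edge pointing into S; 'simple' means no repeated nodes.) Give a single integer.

A backdoor path from S to H is any simple undirected path whose first edge points into S (i.e. leaves S via a parent).
Parents of S: {Q}.
Enumerating:
  P1: S <- Q -> H
That exhausts the simple backdoor paths. Count: 1.

1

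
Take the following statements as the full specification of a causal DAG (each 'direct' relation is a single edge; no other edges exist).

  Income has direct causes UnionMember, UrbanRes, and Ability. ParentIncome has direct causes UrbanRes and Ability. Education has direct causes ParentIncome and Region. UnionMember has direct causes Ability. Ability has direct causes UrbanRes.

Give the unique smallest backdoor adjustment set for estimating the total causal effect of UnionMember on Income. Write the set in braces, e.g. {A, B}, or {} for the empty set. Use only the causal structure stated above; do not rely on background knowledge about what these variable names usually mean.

{Ability}

Variables eligible for adjustment (non-descendants of UnionMember, excluding UnionMember and Income): {Ability, Education, ParentIncome, Region, UrbanRes}.
Backdoor paths from UnionMember to Income:
  P1: UnionMember <- Ability <- UrbanRes -> Income
  P2: UnionMember <- Ability -> ParentIncome <- UrbanRes -> Income
  P3: UnionMember <- Ability -> Income
The empty set is not sufficient: P1 (UnionMember <- Ability <- UrbanRes -> Income) has no collider blocking it and no conditioned non-collider, so it is open.
Try {Ability}:
  P1: blocked at chain node Ability ∈ conditioning set.
  P2: blocked at fork node Ability ∈ conditioning set.
  P3: blocked at fork node Ability ∈ conditioning set.
{Ability} contains no descendant of UnionMember and blocks every backdoor path.
No other singleton works — e.g. {UrbanRes} leaves P3 open — so {Ability} is the unique smallest valid adjustment set.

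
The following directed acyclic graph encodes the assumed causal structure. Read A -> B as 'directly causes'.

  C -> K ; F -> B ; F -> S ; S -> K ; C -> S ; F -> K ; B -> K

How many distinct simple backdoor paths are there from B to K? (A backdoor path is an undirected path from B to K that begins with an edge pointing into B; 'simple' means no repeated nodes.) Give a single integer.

3

A backdoor path from B to K is any simple undirected path whose first edge points into B (i.e. leaves B via a parent).
Parents of B: {F}.
Enumerating:
  P1: B <- F -> S <- C -> K
  P2: B <- F -> S -> K
  P3: B <- F -> K
That exhausts the simple backdoor paths. Count: 3.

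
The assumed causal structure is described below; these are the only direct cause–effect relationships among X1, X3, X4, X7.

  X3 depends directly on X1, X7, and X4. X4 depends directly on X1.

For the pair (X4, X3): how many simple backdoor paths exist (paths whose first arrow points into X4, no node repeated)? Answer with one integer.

1

A backdoor path from X4 to X3 is any simple undirected path whose first edge points into X4 (i.e. leaves X4 via a parent).
Parents of X4: {X1}.
Enumerating:
  P1: X4 <- X1 -> X3
That exhausts the simple backdoor paths. Count: 1.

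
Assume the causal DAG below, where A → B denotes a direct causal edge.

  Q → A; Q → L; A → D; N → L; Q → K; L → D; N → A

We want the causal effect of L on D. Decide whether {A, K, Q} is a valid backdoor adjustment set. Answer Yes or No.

Yes

Backdoor paths from L to D (paths whose first edge points into L):
  P1: L <- Q -> A -> D
  P2: L <- N -> A -> D
Condition 1 (no descendant of L in the set): holds — descendants of L are {D}; none are in {A, K, Q}.
Condition 2 (every backdoor path blocked by {A, K, Q}):
  P1: blocked at fork node Q ∈ conditioning set.
  P2: blocked at chain node A ∈ conditioning set.
{A, K, Q} satisfies the backdoor criterion.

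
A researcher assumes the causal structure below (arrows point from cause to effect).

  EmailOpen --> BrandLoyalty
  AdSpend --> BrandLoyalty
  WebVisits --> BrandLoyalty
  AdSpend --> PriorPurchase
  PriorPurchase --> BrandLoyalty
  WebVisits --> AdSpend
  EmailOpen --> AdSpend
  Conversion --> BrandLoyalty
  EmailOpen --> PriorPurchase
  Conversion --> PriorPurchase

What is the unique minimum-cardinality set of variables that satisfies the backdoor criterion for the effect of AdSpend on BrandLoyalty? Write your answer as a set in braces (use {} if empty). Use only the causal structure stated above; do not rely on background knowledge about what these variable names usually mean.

{EmailOpen, WebVisits}

Variables eligible for adjustment (non-descendants of AdSpend, excluding AdSpend and BrandLoyalty): {Conversion, EmailOpen, WebVisits}.
Backdoor paths from AdSpend to BrandLoyalty:
  P1: AdSpend <- EmailOpen -> PriorPurchase <- Conversion -> BrandLoyalty
  P2: AdSpend <- EmailOpen -> PriorPurchase -> BrandLoyalty
  P3: AdSpend <- EmailOpen -> BrandLoyalty
  P4: AdSpend <- WebVisits -> BrandLoyalty
The empty set is not sufficient: P2 (AdSpend <- EmailOpen -> PriorPurchase -> BrandLoyalty) has no collider blocking it and no conditioned non-collider, so it is open.
Try {EmailOpen, WebVisits}:
  P1: blocked at fork node EmailOpen ∈ conditioning set.
  P2: blocked at fork node EmailOpen ∈ conditioning set.
  P3: blocked at fork node EmailOpen ∈ conditioning set.
  P4: blocked at fork node WebVisits ∈ conditioning set.
{EmailOpen, WebVisits} contains no descendant of AdSpend and blocks every backdoor path.
Every element of {EmailOpen, WebVisits} is needed (dropping EmailOpen leaves P2 open; dropping WebVisits leaves P4 open), so no proper subset is valid.
Among all size-2 subsets of the eligible variables, only {EmailOpen, WebVisits} blocks every backdoor path, so it is the unique smallest valid adjustment set.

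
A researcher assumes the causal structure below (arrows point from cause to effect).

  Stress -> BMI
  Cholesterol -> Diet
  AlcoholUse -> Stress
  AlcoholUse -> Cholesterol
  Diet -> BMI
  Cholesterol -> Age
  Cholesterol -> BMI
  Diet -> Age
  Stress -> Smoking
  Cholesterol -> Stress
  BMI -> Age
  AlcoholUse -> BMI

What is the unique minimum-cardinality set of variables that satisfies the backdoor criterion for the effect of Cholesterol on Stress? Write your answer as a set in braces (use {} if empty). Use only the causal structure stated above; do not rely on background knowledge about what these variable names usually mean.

Variables eligible for adjustment (non-descendants of Cholesterol, excluding Cholesterol and Stress): {AlcoholUse}.
Backdoor paths from Cholesterol to Stress:
  P1: Cholesterol <- AlcoholUse -> Stress
  P2: Cholesterol <- AlcoholUse -> BMI <- Stress
The empty set is not sufficient: P1 (Cholesterol <- AlcoholUse -> Stress) has no collider blocking it and no conditioned non-collider, so it is open.
Try {AlcoholUse}:
  P1: blocked at fork node AlcoholUse ∈ conditioning set.
  P2: blocked at fork node AlcoholUse ∈ conditioning set.
{AlcoholUse} contains no descendant of Cholesterol and blocks every backdoor path.
{AlcoholUse} is the unique smallest valid adjustment set.

{AlcoholUse}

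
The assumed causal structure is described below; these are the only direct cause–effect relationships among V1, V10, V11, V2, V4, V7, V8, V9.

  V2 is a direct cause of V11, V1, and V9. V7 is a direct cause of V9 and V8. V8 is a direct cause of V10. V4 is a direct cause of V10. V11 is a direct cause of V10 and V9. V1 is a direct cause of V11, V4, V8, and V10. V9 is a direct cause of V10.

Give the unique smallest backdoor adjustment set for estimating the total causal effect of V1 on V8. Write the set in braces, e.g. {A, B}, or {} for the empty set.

Variables eligible for adjustment (non-descendants of V1, excluding V1 and V8): {V2, V7}.
Backdoor paths from V1 to V8:
  P1: V1 <- V2 -> V11 -> V9 <- V7 -> V8
  P2: V1 <- V2 -> V11 -> V9 -> V10 <- V8
  P3: V1 <- V2 -> V11 -> V10 <- V8
  P4: V1 <- V2 -> V11 -> V10 <- V9 <- V7 -> V8
  P5: V1 <- V2 -> V9 <- V7 -> V8
  P6: V1 <- V2 -> V9 <- V11 -> V10 <- V8
  P7: V1 <- V2 -> V9 -> V10 <- V8
Each backdoor path contains an unconditioned collider, so every path is already blocked with the empty conditioning set:
  P1: blocked at collider V9 (neither it nor any descendant is in the conditioning set).
  P2: blocked at collider V10 (neither it nor any descendant is in the conditioning set).
  P3: blocked at collider V10 (neither it nor any descendant is in the conditioning set).
  P4: blocked at collider V10 (neither it nor any descendant is in the conditioning set).
  P5: blocked at collider V9 (neither it nor any descendant is in the conditioning set).
  P6: blocked at collider V9 (neither it nor any descendant is in the conditioning set).
  P7: blocked at collider V10 (neither it nor any descendant is in the conditioning set).
The empty set is therefore the unique smallest valid set.

{}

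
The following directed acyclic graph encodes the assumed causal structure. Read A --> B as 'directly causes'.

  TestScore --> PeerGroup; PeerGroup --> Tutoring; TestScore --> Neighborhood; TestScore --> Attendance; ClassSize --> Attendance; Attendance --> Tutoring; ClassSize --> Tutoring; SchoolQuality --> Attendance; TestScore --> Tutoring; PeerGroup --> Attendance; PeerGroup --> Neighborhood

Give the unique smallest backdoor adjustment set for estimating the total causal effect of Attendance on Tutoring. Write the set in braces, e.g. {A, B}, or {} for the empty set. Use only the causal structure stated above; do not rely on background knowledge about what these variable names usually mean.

Variables eligible for adjustment (non-descendants of Attendance, excluding Attendance and Tutoring): {ClassSize, Neighborhood, PeerGroup, SchoolQuality, TestScore}.
Backdoor paths from Attendance to Tutoring:
  P1: Attendance <- TestScore -> PeerGroup -> Tutoring
  P2: Attendance <- TestScore -> Tutoring
  P3: Attendance <- TestScore -> Neighborhood <- PeerGroup -> Tutoring
  P4: Attendance <- ClassSize -> Tutoring
  P5: Attendance <- PeerGroup <- TestScore -> Tutoring
  P6: Attendance <- PeerGroup -> Tutoring
  P7: Attendance <- PeerGroup -> Neighborhood <- TestScore -> Tutoring
The empty set is not sufficient: P1 (Attendance <- TestScore -> PeerGroup -> Tutoring) has no collider blocking it and no conditioned non-collider, so it is open.
Try {ClassSize, PeerGroup, TestScore}:
  P1: blocked at fork node TestScore ∈ conditioning set.
  P2: blocked at fork node TestScore ∈ conditioning set.
  P3: blocked at fork node TestScore ∈ conditioning set.
  P4: blocked at fork node ClassSize ∈ conditioning set.
  P5: blocked at chain node PeerGroup ∈ conditioning set.
  P6: blocked at fork node PeerGroup ∈ conditioning set.
  P7: blocked at fork node PeerGroup ∈ conditioning set.
{ClassSize, PeerGroup, TestScore} contains no descendant of Attendance and blocks every backdoor path.
Every element of {ClassSize, PeerGroup, TestScore} is needed (dropping ClassSize leaves P4 open; dropping PeerGroup leaves P6 open; dropping TestScore leaves P2 open), so no proper subset is valid.
Among all size-3 subsets of the eligible variables, only {ClassSize, PeerGroup, TestScore} blocks every backdoor path, so it is the unique smallest valid adjustment set.

{ClassSize, PeerGroup, TestScore}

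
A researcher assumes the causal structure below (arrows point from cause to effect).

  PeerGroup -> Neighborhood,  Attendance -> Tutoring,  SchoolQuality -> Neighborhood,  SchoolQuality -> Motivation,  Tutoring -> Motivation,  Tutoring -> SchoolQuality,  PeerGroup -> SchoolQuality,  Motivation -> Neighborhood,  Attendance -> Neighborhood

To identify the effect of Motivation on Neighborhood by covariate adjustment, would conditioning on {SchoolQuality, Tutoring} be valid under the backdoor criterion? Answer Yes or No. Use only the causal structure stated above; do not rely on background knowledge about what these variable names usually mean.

Yes

Backdoor paths from Motivation to Neighborhood (paths whose first edge points into Motivation):
  P1: Motivation <- Tutoring <- Attendance -> Neighborhood
  P2: Motivation <- Tutoring -> SchoolQuality <- PeerGroup -> Neighborhood
  P3: Motivation <- Tutoring -> SchoolQuality -> Neighborhood
  P4: Motivation <- SchoolQuality <- Tutoring <- Attendance -> Neighborhood
  P5: Motivation <- SchoolQuality <- PeerGroup -> Neighborhood
  P6: Motivation <- SchoolQuality -> Neighborhood
Condition 1 (no descendant of Motivation in the set): holds — descendants of Motivation are {Neighborhood}; none are in {SchoolQuality, Tutoring}.
Condition 2 (every backdoor path blocked by {SchoolQuality, Tutoring}):
  P1: blocked at chain node Tutoring ∈ conditioning set.
  P2: blocked at fork node Tutoring ∈ conditioning set.
  P3: blocked at fork node Tutoring ∈ conditioning set.
  P4: blocked at chain node SchoolQuality ∈ conditioning set.
  P5: blocked at chain node SchoolQuality ∈ conditioning set.
  P6: blocked at fork node SchoolQuality ∈ conditioning set.
{SchoolQuality, Tutoring} satisfies the backdoor criterion.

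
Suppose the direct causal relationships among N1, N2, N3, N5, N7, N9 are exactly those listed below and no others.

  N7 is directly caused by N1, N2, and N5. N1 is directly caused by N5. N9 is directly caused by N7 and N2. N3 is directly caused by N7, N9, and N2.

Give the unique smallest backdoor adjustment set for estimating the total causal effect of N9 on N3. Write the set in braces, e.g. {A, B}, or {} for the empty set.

Variables eligible for adjustment (non-descendants of N9, excluding N9 and N3): {N1, N2, N5, N7}.
Backdoor paths from N9 to N3:
  P1: N9 <- N2 -> N7 -> N3
  P2: N9 <- N2 -> N3
  P3: N9 <- N7 <- N2 -> N3
  P4: N9 <- N7 -> N3
The empty set is not sufficient: P1 (N9 <- N2 -> N7 -> N3) has no collider blocking it and no conditioned non-collider, so it is open.
Try {N2, N7}:
  P1: blocked at fork node N2 ∈ conditioning set.
  P2: blocked at fork node N2 ∈ conditioning set.
  P3: blocked at chain node N7 ∈ conditioning set.
  P4: blocked at fork node N7 ∈ conditioning set.
{N2, N7} contains no descendant of N9 and blocks every backdoor path.
Every element of {N2, N7} is needed (dropping N2 leaves P2 open; dropping N7 leaves P4 open), so no proper subset is valid.
Among all size-2 subsets of the eligible variables, only {N2, N7} blocks every backdoor path, so it is the unique smallest valid adjustment set.

{N2, N7}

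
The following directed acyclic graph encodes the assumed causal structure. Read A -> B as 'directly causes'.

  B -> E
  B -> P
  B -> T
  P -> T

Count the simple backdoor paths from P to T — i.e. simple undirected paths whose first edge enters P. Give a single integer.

1

A backdoor path from P to T is any simple undirected path whose first edge points into P (i.e. leaves P via a parent).
Parents of P: {B}.
Enumerating:
  P1: P <- B -> T
That exhausts the simple backdoor paths. Count: 1.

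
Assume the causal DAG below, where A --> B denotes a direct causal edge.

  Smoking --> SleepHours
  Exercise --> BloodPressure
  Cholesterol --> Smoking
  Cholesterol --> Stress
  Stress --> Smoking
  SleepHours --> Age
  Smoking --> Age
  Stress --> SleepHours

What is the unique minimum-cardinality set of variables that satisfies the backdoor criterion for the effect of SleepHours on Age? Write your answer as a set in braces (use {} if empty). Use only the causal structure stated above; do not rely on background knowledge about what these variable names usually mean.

Variables eligible for adjustment (non-descendants of SleepHours, excluding SleepHours and Age): {BloodPressure, Cholesterol, Exercise, Smoking, Stress}.
Backdoor paths from SleepHours to Age:
  P1: SleepHours <- Stress <- Cholesterol -> Smoking -> Age
  P2: SleepHours <- Stress -> Smoking -> Age
  P3: SleepHours <- Smoking -> Age
The empty set is not sufficient: P1 (SleepHours <- Stress <- Cholesterol -> Smoking -> Age) has no collider blocking it and no conditioned non-collider, so it is open.
Try {Smoking}:
  P1: blocked at chain node Smoking ∈ conditioning set.
  P2: blocked at chain node Smoking ∈ conditioning set.
  P3: blocked at fork node Smoking ∈ conditioning set.
{Smoking} contains no descendant of SleepHours and blocks every backdoor path.
No other singleton works — e.g. {Cholesterol} leaves P2 open — so {Smoking} is the unique smallest valid adjustment set.

{Smoking}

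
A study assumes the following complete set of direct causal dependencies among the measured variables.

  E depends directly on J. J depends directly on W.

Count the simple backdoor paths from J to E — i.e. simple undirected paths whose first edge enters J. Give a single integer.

0

A backdoor path from J to E is any simple undirected path whose first edge points into J (i.e. leaves J via a parent).
Parents of J: {W}.
No simple path from any parent of J reaches E without revisiting J, so there are no backdoor paths.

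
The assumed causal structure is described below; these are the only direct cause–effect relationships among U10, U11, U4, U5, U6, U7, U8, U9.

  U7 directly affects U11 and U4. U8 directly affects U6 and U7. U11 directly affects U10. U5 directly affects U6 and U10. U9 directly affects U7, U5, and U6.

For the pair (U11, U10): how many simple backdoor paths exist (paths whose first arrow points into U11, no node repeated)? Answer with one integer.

4

A backdoor path from U11 to U10 is any simple undirected path whose first edge points into U11 (i.e. leaves U11 via a parent).
Parents of U11: {U7}.
Enumerating:
  P1: U11 <- U7 <- U9 -> U5 -> U10
  P2: U11 <- U7 <- U9 -> U6 <- U5 -> U10
  P3: U11 <- U7 <- U8 -> U6 <- U9 -> U5 -> U10
  P4: U11 <- U7 <- U8 -> U6 <- U5 -> U10
That exhausts the simple backdoor paths. Count: 4.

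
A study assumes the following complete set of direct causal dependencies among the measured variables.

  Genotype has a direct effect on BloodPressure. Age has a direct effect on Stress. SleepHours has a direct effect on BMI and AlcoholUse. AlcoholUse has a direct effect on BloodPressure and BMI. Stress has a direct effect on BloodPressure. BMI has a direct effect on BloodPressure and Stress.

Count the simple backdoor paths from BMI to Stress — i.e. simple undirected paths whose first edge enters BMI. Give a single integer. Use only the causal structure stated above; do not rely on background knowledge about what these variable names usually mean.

2

A backdoor path from BMI to Stress is any simple undirected path whose first edge points into BMI (i.e. leaves BMI via a parent).
Parents of BMI: {AlcoholUse, SleepHours}.
Enumerating:
  P1: BMI <- SleepHours -> AlcoholUse -> BloodPressure <- Stress
  P2: BMI <- AlcoholUse -> BloodPressure <- Stress
That exhausts the simple backdoor paths. Count: 2.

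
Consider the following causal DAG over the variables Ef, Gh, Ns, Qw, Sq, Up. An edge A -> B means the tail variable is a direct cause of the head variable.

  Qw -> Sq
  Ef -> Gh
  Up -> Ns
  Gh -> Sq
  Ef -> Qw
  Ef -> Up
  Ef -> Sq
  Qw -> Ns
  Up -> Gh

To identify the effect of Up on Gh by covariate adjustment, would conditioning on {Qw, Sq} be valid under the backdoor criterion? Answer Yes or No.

No

Backdoor paths from Up to Gh (paths whose first edge points into Up):
  P1: Up <- Ef -> Gh
  P2: Up <- Ef -> Qw -> Sq <- Gh
  P3: Up <- Ef -> Sq <- Gh
Condition 1 (no descendant of Up in the set): FAILS — Sq is a descendant of Up.
Condition 2 (every backdoor path blocked by {Qw, Sq}):
  P1: open — no interior node is in the conditioning set.
  P2: blocked at chain node Qw ∈ conditioning set.
  P3: open — collider(s) Sq are conditioned on (or have a conditioned descendant) and no non-collider on the path is in the set.
{Qw, Sq} does not satisfy the backdoor criterion.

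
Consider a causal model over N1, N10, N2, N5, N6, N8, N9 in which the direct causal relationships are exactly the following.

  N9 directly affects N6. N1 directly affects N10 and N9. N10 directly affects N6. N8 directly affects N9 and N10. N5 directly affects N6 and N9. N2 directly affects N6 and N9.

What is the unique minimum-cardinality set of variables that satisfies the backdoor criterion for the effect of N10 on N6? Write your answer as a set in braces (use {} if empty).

{N1, N8}

Variables eligible for adjustment (non-descendants of N10, excluding N10 and N6): {N1, N2, N5, N8, N9}.
Backdoor paths from N10 to N6:
  P1: N10 <- N8 -> N9 <- N2 -> N6
  P2: N10 <- N8 -> N9 <- N5 -> N6
  P3: N10 <- N8 -> N9 -> N6
  P4: N10 <- N1 -> N9 <- N2 -> N6
  P5: N10 <- N1 -> N9 <- N5 -> N6
  P6: N10 <- N1 -> N9 -> N6
The empty set is not sufficient: P3 (N10 <- N8 -> N9 -> N6) has no collider blocking it and no conditioned non-collider, so it is open.
Try {N1, N8}:
  P1: blocked at fork node N8 ∈ conditioning set.
  P2: blocked at fork node N8 ∈ conditioning set.
  P3: blocked at fork node N8 ∈ conditioning set.
  P4: blocked at fork node N1 ∈ conditioning set.
  P5: blocked at fork node N1 ∈ conditioning set.
  P6: blocked at fork node N1 ∈ conditioning set.
{N1, N8} contains no descendant of N10 and blocks every backdoor path.
Every element of {N1, N8} is needed (dropping N1 leaves P6 open; dropping N8 leaves P3 open), so no proper subset is valid.
Among all size-2 subsets of the eligible variables, only {N1, N8} blocks every backdoor path, so it is the unique smallest valid adjustment set.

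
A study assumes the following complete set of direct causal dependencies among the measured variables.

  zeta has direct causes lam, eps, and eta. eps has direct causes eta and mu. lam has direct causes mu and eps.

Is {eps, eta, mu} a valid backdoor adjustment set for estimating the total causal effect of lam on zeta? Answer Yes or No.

Backdoor paths from lam to zeta (paths whose first edge points into lam):
  P1: lam <- mu -> eps <- eta -> zeta
  P2: lam <- mu -> eps -> zeta
  P3: lam <- eps <- eta -> zeta
  P4: lam <- eps -> zeta
Condition 1 (no descendant of lam in the set): holds — descendants of lam are {zeta}; none are in {eps, eta, mu}.
Condition 2 (every backdoor path blocked by {eps, eta, mu}):
  P1: blocked at fork node mu ∈ conditioning set.
  P2: blocked at fork node mu ∈ conditioning set.
  P3: blocked at chain node eps ∈ conditioning set.
  P4: blocked at fork node eps ∈ conditioning set.
{eps, eta, mu} satisfies the backdoor criterion.

Yes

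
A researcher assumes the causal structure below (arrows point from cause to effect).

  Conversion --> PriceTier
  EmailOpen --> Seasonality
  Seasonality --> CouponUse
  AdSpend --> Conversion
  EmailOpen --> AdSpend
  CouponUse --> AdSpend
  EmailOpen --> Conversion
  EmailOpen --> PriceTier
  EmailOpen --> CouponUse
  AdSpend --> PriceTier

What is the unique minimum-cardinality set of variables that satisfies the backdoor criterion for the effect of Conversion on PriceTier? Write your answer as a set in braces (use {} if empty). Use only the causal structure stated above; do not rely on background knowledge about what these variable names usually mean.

Variables eligible for adjustment (non-descendants of Conversion, excluding Conversion and PriceTier): {AdSpend, CouponUse, EmailOpen, Seasonality}.
Backdoor paths from Conversion to PriceTier:
  P1: Conversion <- EmailOpen -> Seasonality -> CouponUse -> AdSpend -> PriceTier
  P2: Conversion <- EmailOpen -> CouponUse -> AdSpend -> PriceTier
  P3: Conversion <- EmailOpen -> AdSpend -> PriceTier
  P4: Conversion <- EmailOpen -> PriceTier
  P5: Conversion <- AdSpend <- EmailOpen -> PriceTier
  P6: Conversion <- AdSpend <- CouponUse <- EmailOpen -> PriceTier
  P7: Conversion <- AdSpend <- CouponUse <- Seasonality <- EmailOpen -> PriceTier
  P8: Conversion <- AdSpend -> PriceTier
The empty set is not sufficient: P1 (Conversion <- EmailOpen -> Seasonality -> CouponUse -> AdSpend -> PriceTier) has no collider blocking it and no conditioned non-collider, so it is open.
Try {AdSpend, EmailOpen}:
  P1: blocked at fork node EmailOpen ∈ conditioning set.
  P2: blocked at fork node EmailOpen ∈ conditioning set.
  P3: blocked at fork node EmailOpen ∈ conditioning set.
  P4: blocked at fork node EmailOpen ∈ conditioning set.
  P5: blocked at chain node AdSpend ∈ conditioning set.
  P6: blocked at chain node AdSpend ∈ conditioning set.
  P7: blocked at chain node AdSpend ∈ conditioning set.
  P8: blocked at fork node AdSpend ∈ conditioning set.
{AdSpend, EmailOpen} contains no descendant of Conversion and blocks every backdoor path.
Every element of {AdSpend, EmailOpen} is needed (dropping AdSpend leaves P8 open; dropping EmailOpen leaves P4 open), so no proper subset is valid.
Among all size-2 subsets of the eligible variables, only {AdSpend, EmailOpen} blocks every backdoor path, so it is the unique smallest valid adjustment set.

{AdSpend, EmailOpen}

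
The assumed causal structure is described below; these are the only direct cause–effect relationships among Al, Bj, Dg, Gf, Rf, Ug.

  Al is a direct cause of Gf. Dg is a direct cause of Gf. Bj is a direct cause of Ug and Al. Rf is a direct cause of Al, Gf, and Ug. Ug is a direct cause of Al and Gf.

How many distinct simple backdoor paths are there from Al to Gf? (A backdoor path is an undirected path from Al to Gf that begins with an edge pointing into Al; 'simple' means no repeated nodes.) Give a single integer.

A backdoor path from Al to Gf is any simple undirected path whose first edge points into Al (i.e. leaves Al via a parent).
Parents of Al: {Bj, Rf, Ug}.
Enumerating:
  P1: Al <- Rf -> Ug -> Gf
  P2: Al <- Rf -> Gf
  P3: Al <- Bj -> Ug <- Rf -> Gf
  P4: Al <- Bj -> Ug -> Gf
  P5: Al <- Ug <- Rf -> Gf
  P6: Al <- Ug -> Gf
That exhausts the simple backdoor paths. Count: 6.

6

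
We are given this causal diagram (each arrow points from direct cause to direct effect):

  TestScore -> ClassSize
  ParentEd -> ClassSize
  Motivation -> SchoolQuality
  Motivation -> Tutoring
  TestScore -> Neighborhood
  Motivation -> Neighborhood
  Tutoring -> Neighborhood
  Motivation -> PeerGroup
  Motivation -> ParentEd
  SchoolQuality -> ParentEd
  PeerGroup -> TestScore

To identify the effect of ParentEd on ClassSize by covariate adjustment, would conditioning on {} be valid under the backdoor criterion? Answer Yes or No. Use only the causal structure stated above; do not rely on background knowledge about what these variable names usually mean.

No

Backdoor paths from ParentEd to ClassSize (paths whose first edge points into ParentEd):
  P1: ParentEd <- Motivation -> PeerGroup -> TestScore -> ClassSize
  P2: ParentEd <- Motivation -> Tutoring -> Neighborhood <- TestScore -> ClassSize
  P3: ParentEd <- Motivation -> Neighborhood <- TestScore -> ClassSize
  P4: ParentEd <- SchoolQuality <- Motivation -> PeerGroup -> TestScore -> ClassSize
  P5: ParentEd <- SchoolQuality <- Motivation -> Tutoring -> Neighborhood <- TestScore -> ClassSize
  P6: ParentEd <- SchoolQuality <- Motivation -> Neighborhood <- TestScore -> ClassSize
Condition 1 (no descendant of ParentEd in the set): holds — descendants of ParentEd are {ClassSize}; none are in {}.
Condition 2 (every backdoor path blocked by {}):
  P1: open — no interior node is in the conditioning set.
  P2: blocked at collider Neighborhood (neither it nor any descendant is in the conditioning set).
  P3: blocked at collider Neighborhood (neither it nor any descendant is in the conditioning set).
  P4: open — no interior node is in the conditioning set.
  P5: blocked at collider Neighborhood (neither it nor any descendant is in the conditioning set).
  P6: blocked at collider Neighborhood (neither it nor any descendant is in the conditioning set).
{} does not satisfy the backdoor criterion.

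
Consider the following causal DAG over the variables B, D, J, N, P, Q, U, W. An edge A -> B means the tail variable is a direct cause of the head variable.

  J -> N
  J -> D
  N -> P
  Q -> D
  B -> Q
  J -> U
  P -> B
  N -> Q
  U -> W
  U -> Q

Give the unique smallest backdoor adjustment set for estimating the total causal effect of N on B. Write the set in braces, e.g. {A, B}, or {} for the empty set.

{}

Variables eligible for adjustment (non-descendants of N, excluding N and B): {J, U, W}.
Backdoor paths from N to B:
  P1: N <- J -> U -> Q <- B
  P2: N <- J -> D <- Q <- B
Each backdoor path contains an unconditioned collider, so every path is already blocked with the empty conditioning set:
  P1: blocked at collider Q (neither it nor any descendant is in the conditioning set).
  P2: blocked at collider D (neither it nor any descendant is in the conditioning set).
The empty set is therefore the unique smallest valid set.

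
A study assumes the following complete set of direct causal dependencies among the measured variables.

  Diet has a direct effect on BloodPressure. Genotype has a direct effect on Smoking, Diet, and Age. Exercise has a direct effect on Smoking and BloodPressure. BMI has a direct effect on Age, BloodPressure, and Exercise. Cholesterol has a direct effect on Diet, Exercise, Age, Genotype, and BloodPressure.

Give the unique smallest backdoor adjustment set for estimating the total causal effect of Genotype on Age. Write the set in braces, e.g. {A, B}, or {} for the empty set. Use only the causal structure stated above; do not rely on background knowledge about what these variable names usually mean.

Variables eligible for adjustment (non-descendants of Genotype, excluding Genotype and Age): {BMI, Cholesterol, Exercise}.
Backdoor paths from Genotype to Age:
  P1: Genotype <- Cholesterol -> Exercise <- BMI -> Age
  P2: Genotype <- Cholesterol -> Exercise -> BloodPressure <- BMI -> Age
  P3: Genotype <- Cholesterol -> Diet -> BloodPressure <- BMI -> Age
  P4: Genotype <- Cholesterol -> Diet -> BloodPressure <- Exercise <- BMI -> Age
  P5: Genotype <- Cholesterol -> BloodPressure <- BMI -> Age
  P6: Genotype <- Cholesterol -> BloodPressure <- Exercise <- BMI -> Age
  P7: Genotype <- Cholesterol -> Age
The empty set is not sufficient: P7 (Genotype <- Cholesterol -> Age) has no collider blocking it and no conditioned non-collider, so it is open.
Try {Cholesterol}:
  P1: blocked at fork node Cholesterol ∈ conditioning set.
  P2: blocked at fork node Cholesterol ∈ conditioning set.
  P3: blocked at fork node Cholesterol ∈ conditioning set.
  P4: blocked at fork node Cholesterol ∈ conditioning set.
  P5: blocked at fork node Cholesterol ∈ conditioning set.
  P6: blocked at fork node Cholesterol ∈ conditioning set.
  P7: blocked at fork node Cholesterol ∈ conditioning set.
{Cholesterol} contains no descendant of Genotype and blocks every backdoor path.
No other singleton works — e.g. {BMI} leaves P7 open — so {Cholesterol} is the unique smallest valid adjustment set.

{Cholesterol}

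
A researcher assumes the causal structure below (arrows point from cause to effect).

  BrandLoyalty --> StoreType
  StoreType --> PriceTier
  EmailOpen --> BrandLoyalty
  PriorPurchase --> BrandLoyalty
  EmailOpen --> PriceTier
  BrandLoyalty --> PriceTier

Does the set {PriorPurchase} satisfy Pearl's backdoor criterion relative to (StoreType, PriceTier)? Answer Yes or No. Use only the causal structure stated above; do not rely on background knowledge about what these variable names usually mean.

No

Backdoor paths from StoreType to PriceTier (paths whose first edge points into StoreType):
  P1: StoreType <- BrandLoyalty <- EmailOpen -> PriceTier
  P2: StoreType <- BrandLoyalty -> PriceTier
Condition 1 (no descendant of StoreType in the set): holds — descendants of StoreType are {PriceTier}; none are in {PriorPurchase}.
Condition 2 (every backdoor path blocked by {PriorPurchase}):
  P1: open — no interior node is in the conditioning set.
  P2: open — no interior node is in the conditioning set.
{PriorPurchase} does not satisfy the backdoor criterion.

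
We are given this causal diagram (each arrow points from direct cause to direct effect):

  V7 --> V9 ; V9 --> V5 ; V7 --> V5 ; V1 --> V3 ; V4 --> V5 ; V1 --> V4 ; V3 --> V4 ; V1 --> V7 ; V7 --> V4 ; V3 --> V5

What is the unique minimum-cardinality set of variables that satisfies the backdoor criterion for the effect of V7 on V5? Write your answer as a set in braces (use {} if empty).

{V1}

Variables eligible for adjustment (non-descendants of V7, excluding V7 and V5): {V1, V3}.
Backdoor paths from V7 to V5:
  P1: V7 <- V1 -> V3 -> V4 -> V5
  P2: V7 <- V1 -> V3 -> V5
  P3: V7 <- V1 -> V4 <- V3 -> V5
  P4: V7 <- V1 -> V4 -> V5
The empty set is not sufficient: P1 (V7 <- V1 -> V3 -> V4 -> V5) has no collider blocking it and no conditioned non-collider, so it is open.
Try {V1}:
  P1: blocked at fork node V1 ∈ conditioning set.
  P2: blocked at fork node V1 ∈ conditioning set.
  P3: blocked at fork node V1 ∈ conditioning set.
  P4: blocked at fork node V1 ∈ conditioning set.
{V1} contains no descendant of V7 and blocks every backdoor path.
No other singleton works — e.g. {V3} leaves P4 open — so {V1} is the unique smallest valid adjustment set.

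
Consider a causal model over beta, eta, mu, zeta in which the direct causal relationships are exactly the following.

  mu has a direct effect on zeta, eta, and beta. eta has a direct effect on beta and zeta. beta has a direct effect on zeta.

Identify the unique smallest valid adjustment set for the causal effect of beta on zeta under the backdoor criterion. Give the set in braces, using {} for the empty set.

{eta, mu}

Variables eligible for adjustment (non-descendants of beta, excluding beta and zeta): {eta, mu}.
Backdoor paths from beta to zeta:
  P1: beta <- mu -> eta -> zeta
  P2: beta <- mu -> zeta
  P3: beta <- eta <- mu -> zeta
  P4: beta <- eta -> zeta
The empty set is not sufficient: P1 (beta <- mu -> eta -> zeta) has no collider blocking it and no conditioned non-collider, so it is open.
Try {eta, mu}:
  P1: blocked at fork node mu ∈ conditioning set.
  P2: blocked at fork node mu ∈ conditioning set.
  P3: blocked at chain node eta ∈ conditioning set.
  P4: blocked at fork node eta ∈ conditioning set.
{eta, mu} contains no descendant of beta and blocks every backdoor path.
Every element of {eta, mu} is needed (dropping eta leaves P4 open; dropping mu leaves P2 open), so no proper subset is valid.
Among all size-2 subsets of the eligible variables, only {eta, mu} blocks every backdoor path, so it is the unique smallest valid adjustment set.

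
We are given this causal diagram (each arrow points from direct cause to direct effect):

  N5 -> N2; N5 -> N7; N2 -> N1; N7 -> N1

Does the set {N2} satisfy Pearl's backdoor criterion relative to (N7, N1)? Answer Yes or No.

Backdoor paths from N7 to N1 (paths whose first edge points into N7):
  P1: N7 <- N5 -> N2 -> N1
Condition 1 (no descendant of N7 in the set): holds — descendants of N7 are {N1}; none are in {N2}.
Condition 2 (every backdoor path blocked by {N2}):
  P1: blocked at chain node N2 ∈ conditioning set.
{N2} satisfies the backdoor criterion.

Yes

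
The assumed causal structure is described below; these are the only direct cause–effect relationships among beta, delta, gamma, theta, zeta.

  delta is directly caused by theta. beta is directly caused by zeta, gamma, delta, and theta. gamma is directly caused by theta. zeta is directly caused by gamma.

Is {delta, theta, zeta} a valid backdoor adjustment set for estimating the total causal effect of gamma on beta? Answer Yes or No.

No

Backdoor paths from gamma to beta (paths whose first edge points into gamma):
  P1: gamma <- theta -> delta -> beta
  P2: gamma <- theta -> beta
Condition 1 (no descendant of gamma in the set): FAILS — zeta is a descendant of gamma.
Condition 2 (every backdoor path blocked by {delta, theta, zeta}):
  P1: blocked at fork node theta ∈ conditioning set.
  P2: blocked at fork node theta ∈ conditioning set.
{delta, theta, zeta} does not satisfy the backdoor criterion.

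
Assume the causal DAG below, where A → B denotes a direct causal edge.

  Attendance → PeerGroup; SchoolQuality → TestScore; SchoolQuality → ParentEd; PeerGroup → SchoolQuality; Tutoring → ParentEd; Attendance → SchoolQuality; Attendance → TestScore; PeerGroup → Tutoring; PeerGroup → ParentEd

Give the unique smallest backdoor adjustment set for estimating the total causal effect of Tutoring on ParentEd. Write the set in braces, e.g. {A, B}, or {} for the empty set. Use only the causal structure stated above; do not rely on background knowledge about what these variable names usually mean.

{PeerGroup}

Variables eligible for adjustment (non-descendants of Tutoring, excluding Tutoring and ParentEd): {Attendance, PeerGroup, SchoolQuality, TestScore}.
Backdoor paths from Tutoring to ParentEd:
  P1: Tutoring <- PeerGroup <- Attendance -> SchoolQuality -> ParentEd
  P2: Tutoring <- PeerGroup <- Attendance -> TestScore <- SchoolQuality -> ParentEd
  P3: Tutoring <- PeerGroup -> SchoolQuality -> ParentEd
  P4: Tutoring <- PeerGroup -> ParentEd
The empty set is not sufficient: P1 (Tutoring <- PeerGroup <- Attendance -> SchoolQuality -> ParentEd) has no collider blocking it and no conditioned non-collider, so it is open.
Try {PeerGroup}:
  P1: blocked at chain node PeerGroup ∈ conditioning set.
  P2: blocked at chain node PeerGroup ∈ conditioning set.
  P3: blocked at fork node PeerGroup ∈ conditioning set.
  P4: blocked at fork node PeerGroup ∈ conditioning set.
{PeerGroup} contains no descendant of Tutoring and blocks every backdoor path.
No other singleton works — e.g. {Attendance} leaves P3 open — so {PeerGroup} is the unique smallest valid adjustment set.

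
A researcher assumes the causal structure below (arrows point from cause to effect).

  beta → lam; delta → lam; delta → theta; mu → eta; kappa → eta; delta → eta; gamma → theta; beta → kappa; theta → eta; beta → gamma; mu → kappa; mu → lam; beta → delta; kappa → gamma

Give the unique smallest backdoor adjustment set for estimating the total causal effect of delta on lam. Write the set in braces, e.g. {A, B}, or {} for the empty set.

{beta}

Variables eligible for adjustment (non-descendants of delta, excluding delta and lam): {beta, gamma, kappa, mu}.
Backdoor paths from delta to lam:
  P1: delta <- beta -> kappa <- mu -> lam
  P2: delta <- beta -> kappa -> gamma -> theta -> eta <- mu -> lam
  P3: delta <- beta -> kappa -> eta <- mu -> lam
  P4: delta <- beta -> gamma <- kappa <- mu -> lam
  P5: delta <- beta -> gamma <- kappa -> eta <- mu -> lam
  P6: delta <- beta -> gamma -> theta -> eta <- mu -> lam
  P7: delta <- beta -> gamma -> theta -> eta <- kappa <- mu -> lam
  P8: delta <- beta -> lam
The empty set is not sufficient: P8 (delta <- beta -> lam) has no collider blocking it and no conditioned non-collider, so it is open.
Try {beta}:
  P1: blocked at fork node beta ∈ conditioning set.
  P2: blocked at fork node beta ∈ conditioning set.
  P3: blocked at fork node beta ∈ conditioning set.
  P4: blocked at fork node beta ∈ conditioning set.
  P5: blocked at fork node beta ∈ conditioning set.
  P6: blocked at fork node beta ∈ conditioning set.
  P7: blocked at fork node beta ∈ conditioning set.
  P8: blocked at fork node beta ∈ conditioning set.
{beta} contains no descendant of delta and blocks every backdoor path.
No other singleton works — e.g. {mu} leaves P8 open — so {beta} is the unique smallest valid adjustment set.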